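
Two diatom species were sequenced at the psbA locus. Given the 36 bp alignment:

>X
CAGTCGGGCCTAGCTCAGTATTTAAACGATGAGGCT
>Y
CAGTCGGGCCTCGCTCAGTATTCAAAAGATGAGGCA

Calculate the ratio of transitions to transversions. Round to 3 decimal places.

Transitions are A↔G and C↔T; transversions are all other mismatches.
Transitions: 1. Transversions: 3.
R = 1/3 = 0.333333… ≈ 0.333 (to 3 d.p.).

0.333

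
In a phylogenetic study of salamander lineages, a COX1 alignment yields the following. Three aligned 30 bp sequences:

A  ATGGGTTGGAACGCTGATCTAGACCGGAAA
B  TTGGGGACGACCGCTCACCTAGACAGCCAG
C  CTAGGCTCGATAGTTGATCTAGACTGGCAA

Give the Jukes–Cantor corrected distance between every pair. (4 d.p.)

A–B: 11/30 sites differ → p ≈ 0.366667, d = −0.75 ln(1 − 0.488889) = 0.503376 ≈ 0.5034.
A–C: 9/30 sites differ → p = 0.3, d = −0.75 ln(1 − 0.4) = 0.383119 ≈ 0.3831.
B–C: 12/30 sites differ → p = 0.4, d = −0.75 ln(1 − 0.533333) = 0.571605 ≈ 0.5716.

d(A,B) = 0.5034, d(A,C) = 0.3831, d(B,C) = 0.5716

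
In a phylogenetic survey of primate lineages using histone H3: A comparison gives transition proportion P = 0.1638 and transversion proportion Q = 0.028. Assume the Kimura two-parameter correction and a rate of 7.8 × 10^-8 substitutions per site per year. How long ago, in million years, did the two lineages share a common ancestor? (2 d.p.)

1.50

Under the Kimura two-parameter model, d = −½ ln(1 − 2P − Q) − ¼ ln(1 − 2Q).
1 − 2P − Q = 0.6444, giving −½ ln(0.6444) = 0.219718.
1 − 2Q = 0.944, giving −¼ ln(0.944) = 0.014407.
d = 0.219718 + 0.014407 = 0.234125.
Under a molecular clock d = 2μt, so t = d/(2μ) = 0.234125 / (2 × 7.8 × 10^-8) = 1.50 million years.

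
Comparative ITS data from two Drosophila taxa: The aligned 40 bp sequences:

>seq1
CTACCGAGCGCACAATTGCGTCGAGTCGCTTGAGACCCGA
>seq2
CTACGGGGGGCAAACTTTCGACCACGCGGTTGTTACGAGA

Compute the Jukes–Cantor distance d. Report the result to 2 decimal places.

The sequences differ at 15 of 40 sites, so p = 15/40 = 0.375.
d = −(3/4) ln(1 − 4p/3) = −0.75 ln(1 − 0.5) = −0.75 ln(0.5)
  = −0.75 × (-0.693147) = 0.519860 substitutions/site.

0.52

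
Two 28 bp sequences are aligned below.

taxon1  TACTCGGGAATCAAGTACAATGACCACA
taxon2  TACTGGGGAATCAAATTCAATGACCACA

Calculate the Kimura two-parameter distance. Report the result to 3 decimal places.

Of 28 sites, 1 differences are transitions and 2 are transversions, so P = 1/28 ≈ 0.035714 and Q = 2/28 ≈ 0.071429.
Under the Kimura two-parameter model, d = −½ ln(1 − 2P − Q) − ¼ ln(1 − 2Q).
1 − 2P − Q = 0.857143, giving −½ ln(0.857143) = 0.077075.
1 − 2Q = 0.857142, giving −¼ ln(0.857142) = 0.038538.
d = 0.077075 + 0.038538 = 0.115613.

0.116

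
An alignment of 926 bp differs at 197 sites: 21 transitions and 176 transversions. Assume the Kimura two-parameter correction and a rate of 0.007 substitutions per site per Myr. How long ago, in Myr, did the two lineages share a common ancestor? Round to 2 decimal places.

P = 21/926 ≈ 0.022678 and Q = 176/926 ≈ 0.190065.
Under the Kimura two-parameter model, d = −½ ln(1 − 2P − Q) − ¼ ln(1 − 2Q).
1 − 2P − Q = 0.764579, giving −½ ln(0.764579) = 0.134215.
1 − 2Q = 0.61987, giving −¼ ln(0.61987) = 0.119561.
d = 0.134215 + 0.119561 = 0.253776.
Under a molecular clock d = 2μt, so t = d/(2μ) = 0.253776 / (2 × 0.007) = 18.13 Myr.

18.13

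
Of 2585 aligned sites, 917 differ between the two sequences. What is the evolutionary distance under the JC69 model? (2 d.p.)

0.48

p = 917/2585 ≈ 0.354739.
d = −(3/4) ln(1 − 4p/3) = −0.75 ln(1 − 0.472985) = −0.75 ln(0.527015)
  = −0.75 × (-0.640526) = 0.480395 substitutions/site.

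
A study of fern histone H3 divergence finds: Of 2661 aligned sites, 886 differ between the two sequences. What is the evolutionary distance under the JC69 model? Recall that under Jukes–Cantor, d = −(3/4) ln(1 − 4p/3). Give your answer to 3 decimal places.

0.440

p = 886/2661 ≈ 0.332958.
d = −(3/4) ln(1 − 4p/3) = −0.75 ln(1 − 0.443944) = −0.75 ln(0.556056)
  = −0.75 × (-0.586886) = 0.440165 substitutions/site.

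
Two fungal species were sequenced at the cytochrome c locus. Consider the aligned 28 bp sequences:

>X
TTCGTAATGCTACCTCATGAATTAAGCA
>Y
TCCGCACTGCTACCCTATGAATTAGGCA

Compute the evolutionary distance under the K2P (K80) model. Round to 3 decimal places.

0.268

Of 28 sites, 5 differences are transitions and 1 are transversions, so P = 5/28 ≈ 0.178571 and Q = 1/28 ≈ 0.035714.
Under the Kimura two-parameter model, d = −½ ln(1 − 2P − Q) − ¼ ln(1 − 2Q).
1 − 2P − Q = 0.607144, giving −½ ln(0.607144) = 0.249495.
1 − 2Q = 0.928572, giving −¼ ln(0.928572) = 0.018527.
d = 0.249495 + 0.018527 = 0.268022.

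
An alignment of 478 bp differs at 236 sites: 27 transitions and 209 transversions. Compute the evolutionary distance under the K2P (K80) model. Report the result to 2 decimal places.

0.92

P = 27/478 ≈ 0.056485 and Q = 209/478 ≈ 0.437238.
Under the Kimura two-parameter model, d = −½ ln(1 − 2P − Q) − ¼ ln(1 − 2Q).
1 − 2P − Q = 0.449792, giving −½ ln(0.449792) = 0.399485.
1 − 2Q = 0.125524, giving −¼ ln(0.125524) = 0.518815.
d = 0.399485 + 0.518815 = 0.918300.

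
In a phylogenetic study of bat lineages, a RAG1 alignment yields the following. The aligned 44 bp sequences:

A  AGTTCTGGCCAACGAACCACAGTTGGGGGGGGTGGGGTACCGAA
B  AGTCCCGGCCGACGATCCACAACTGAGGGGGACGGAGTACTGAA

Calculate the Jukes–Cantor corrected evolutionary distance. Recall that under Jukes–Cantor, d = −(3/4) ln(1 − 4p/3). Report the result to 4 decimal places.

0.3041

The sequences differ at 11 of 44 sites, so p = 11/44 = 0.25.
d = −(3/4) ln(1 − 4p/3) = −0.75 ln(1 − 0.333333) = −0.75 ln(0.666667)
  = −0.75 × (-0.405465) = 0.304099 substitutions/site.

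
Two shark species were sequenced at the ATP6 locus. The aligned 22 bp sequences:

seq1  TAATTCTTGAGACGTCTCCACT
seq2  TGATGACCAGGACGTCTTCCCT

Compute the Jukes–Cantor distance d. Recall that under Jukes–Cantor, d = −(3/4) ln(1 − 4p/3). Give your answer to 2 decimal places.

The sequences differ at 9 of 22 sites (2, 5, 6, 7, 8, 9, 10, 18, 20), so p = 9/22 ≈ 0.409091.
d = −(3/4) ln(1 − 4p/3) = −0.75 ln(1 − 0.545455) = −0.75 ln(0.454545)
  = −0.75 × (-0.788458) = 0.591344 substitutions/site.

0.59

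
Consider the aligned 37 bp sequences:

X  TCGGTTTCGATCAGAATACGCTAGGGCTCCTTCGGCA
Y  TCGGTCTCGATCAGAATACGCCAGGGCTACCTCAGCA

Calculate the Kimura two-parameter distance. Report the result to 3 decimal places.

Of 37 sites, 4 differences are transitions and 1 are transversions, so P = 4/37 ≈ 0.108108 and Q = 1/37 ≈ 0.027027.
Under the Kimura two-parameter model, d = −½ ln(1 − 2P − Q) − ¼ ln(1 − 2Q).
1 − 2P − Q = 0.756757, giving −½ ln(0.756757) = 0.139357.
1 − 2Q = 0.945946, giving −¼ ln(0.945946) = 0.013892.
d = 0.139357 + 0.013892 = 0.153249.

0.153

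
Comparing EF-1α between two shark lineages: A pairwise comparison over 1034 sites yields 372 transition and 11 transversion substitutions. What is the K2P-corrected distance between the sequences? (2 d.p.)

P = 372/1034 ≈ 0.359768 and Q = 11/1034 ≈ 0.010638.
Under the Kimura two-parameter model, d = −½ ln(1 − 2P − Q) − ¼ ln(1 − 2Q).
1 − 2P − Q = 0.269826, giving −½ ln(0.269826) = 0.654989.
1 − 2Q = 0.978724, giving −¼ ln(0.978724) = 0.005376.
d = 0.654989 + 0.005376 = 0.660365.

0.66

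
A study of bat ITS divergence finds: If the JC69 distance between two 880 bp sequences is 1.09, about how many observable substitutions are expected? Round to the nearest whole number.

Invert JC69: p = (3/4)(1 − e^(−4d/3)) = 0.75 × (1 − e^(-1.453333)) = 0.75 × (1 − 0.233790) = 0.574658.
Expected differing sites = pL ≈ 0.574658 × 880 = 505.69904 ≈ 506.

506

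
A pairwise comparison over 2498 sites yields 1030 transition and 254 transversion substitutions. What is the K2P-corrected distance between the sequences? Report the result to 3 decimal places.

1.361

P = 1030/2498 ≈ 0.41233 and Q = 254/2498 ≈ 0.101681.
Under the Kimura two-parameter model, d = −½ ln(1 − 2P − Q) − ¼ ln(1 − 2Q).
1 − 2P − Q = 0.073659, giving −½ ln(0.073659) = 1.304154.
1 − 2Q = 0.796638, giving −¼ ln(0.796638) = 0.056839.
d = 1.304154 + 0.056839 = 1.360993.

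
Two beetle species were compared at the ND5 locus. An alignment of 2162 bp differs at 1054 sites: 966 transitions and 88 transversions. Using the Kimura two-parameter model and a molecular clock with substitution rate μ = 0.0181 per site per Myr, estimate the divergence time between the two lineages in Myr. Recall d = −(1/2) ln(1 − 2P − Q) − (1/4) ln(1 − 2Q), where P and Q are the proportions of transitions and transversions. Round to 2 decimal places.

38.20

P = 966/2162 ≈ 0.446809 and Q = 88/2162 ≈ 0.040703.
Under the Kimura two-parameter model, d = −½ ln(1 − 2P − Q) − ¼ ln(1 − 2Q).
1 − 2P − Q = 0.065679, giving −½ ln(0.065679) = 1.361488.
1 − 2Q = 0.918594, giving −¼ ln(0.918594) = 0.021228.
d = 1.361488 + 0.021228 = 1.382716.
Under a molecular clock d = 2μt, so t = d/(2μ) = 1.382716 / (2 × 0.0181) = 38.20 Myr.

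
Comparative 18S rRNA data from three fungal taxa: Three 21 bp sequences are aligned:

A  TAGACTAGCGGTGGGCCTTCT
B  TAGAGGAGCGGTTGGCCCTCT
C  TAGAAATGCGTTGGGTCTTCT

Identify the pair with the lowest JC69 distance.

A and B

A–B: 4/21 differ, p = 0.190, d = 0.220.
A–C: 5/21 differ, p = 0.238, d = 0.286.
B–C: 7/21 differ, p = 0.333, d = 0.441.
The smallest distance is between A and B.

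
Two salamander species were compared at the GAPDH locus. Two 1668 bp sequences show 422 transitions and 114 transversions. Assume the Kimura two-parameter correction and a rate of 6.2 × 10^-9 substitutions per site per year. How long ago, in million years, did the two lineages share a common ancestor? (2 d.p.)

P = 422/1668 ≈ 0.252998 and Q = 114/1668 ≈ 0.068345.
Under the Kimura two-parameter model, d = −½ ln(1 − 2P − Q) − ¼ ln(1 − 2Q).
1 − 2P − Q = 0.425659, giving −½ ln(0.425659) = 0.427058.
1 − 2Q = 0.86331, giving −¼ ln(0.86331) = 0.036745.
d = 0.427058 + 0.036745 = 0.463803.
Under a molecular clock d = 2μt, so t = d/(2μ) = 0.463803 / (2 × 6.2 × 10^-9) = 37.40 million years.

37.40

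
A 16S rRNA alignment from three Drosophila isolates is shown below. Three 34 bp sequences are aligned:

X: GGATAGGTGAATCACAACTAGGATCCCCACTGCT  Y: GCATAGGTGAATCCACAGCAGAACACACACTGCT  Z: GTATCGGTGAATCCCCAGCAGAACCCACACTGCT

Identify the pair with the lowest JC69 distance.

Y and Z

X–Y: 10/34 differ, p = 0.294, d = 0.373.
X–Z: 9/34 differ, p = 0.265, d = 0.326.
Y–Z: 4/34 differ, p = 0.118, d = 0.128.
The smallest distance is between Y and Z.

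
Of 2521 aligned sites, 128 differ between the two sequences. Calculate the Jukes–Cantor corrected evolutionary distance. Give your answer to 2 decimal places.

p = 128/2521 ≈ 0.050774.
d = −(3/4) ln(1 − 4p/3) = −0.75 ln(1 − 0.067699) = −0.75 ln(0.932301)
  = −0.75 × (-0.070100) = 0.052575 substitutions/site.

0.05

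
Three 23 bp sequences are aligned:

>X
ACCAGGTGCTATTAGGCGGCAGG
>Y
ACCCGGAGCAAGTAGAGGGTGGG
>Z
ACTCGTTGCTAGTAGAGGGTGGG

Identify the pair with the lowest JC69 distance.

X–Y: 8/23 differ, p = 0.348, d = 0.467.
X–Z: 8/23 differ, p = 0.348, d = 0.467.
Y–Z: 4/23 differ, p = 0.174, d = 0.198.
The smallest distance is between Y and Z.

Y and Z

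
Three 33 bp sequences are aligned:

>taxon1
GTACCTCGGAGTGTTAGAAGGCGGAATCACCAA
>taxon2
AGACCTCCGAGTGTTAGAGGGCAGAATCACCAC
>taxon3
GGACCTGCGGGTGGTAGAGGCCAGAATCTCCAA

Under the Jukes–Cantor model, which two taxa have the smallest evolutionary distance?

taxon1–taxon2: 6/33 differ, p = 0.182, d = 0.208.
taxon1–taxon3: 9/33 differ, p = 0.273, d = 0.339.
taxon2–taxon3: 7/33 differ, p = 0.212, d = 0.249.
The smallest distance is between taxon1 and taxon2.

taxon1 and taxon2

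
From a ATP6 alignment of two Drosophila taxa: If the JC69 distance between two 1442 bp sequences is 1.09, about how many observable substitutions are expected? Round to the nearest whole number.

829

Invert JC69: p = (3/4)(1 − e^(−4d/3)) = 0.75 × (1 − e^(-1.453333)) = 0.75 × (1 − 0.233790) = 0.574658.
Expected differing sites = pL ≈ 0.574658 × 1442 = 828.656836 ≈ 829.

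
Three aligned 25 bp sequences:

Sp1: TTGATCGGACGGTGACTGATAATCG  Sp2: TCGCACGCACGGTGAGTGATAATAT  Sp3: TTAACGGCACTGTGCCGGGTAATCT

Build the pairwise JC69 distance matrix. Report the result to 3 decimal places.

Sp1–Sp2: 7/25 sites differ → p = 0.28, d = −0.75 ln(1 − 0.373333) = 0.350505 ≈ 0.351.
Sp1–Sp3: 9/25 sites differ → p = 0.36, d = −0.75 ln(1 − 0.48) = 0.490445 ≈ 0.490.
Sp2–Sp3: 11/25 sites differ → p = 0.44, d = −0.75 ln(1 − 0.586667) = 0.662626 ≈ 0.663.

d(Sp1,Sp2) = 0.351, d(Sp1,Sp3) = 0.490, d(Sp2,Sp3) = 0.663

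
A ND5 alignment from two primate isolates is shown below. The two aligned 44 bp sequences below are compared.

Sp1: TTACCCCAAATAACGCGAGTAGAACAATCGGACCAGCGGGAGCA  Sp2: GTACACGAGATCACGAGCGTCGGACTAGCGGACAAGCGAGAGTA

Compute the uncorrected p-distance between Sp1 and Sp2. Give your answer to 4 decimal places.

0.3182

The sequences differ at 14 of 44 positions.
p = 14/44 = 0.318181… ≈ 0.3182 (to 4 d.p.).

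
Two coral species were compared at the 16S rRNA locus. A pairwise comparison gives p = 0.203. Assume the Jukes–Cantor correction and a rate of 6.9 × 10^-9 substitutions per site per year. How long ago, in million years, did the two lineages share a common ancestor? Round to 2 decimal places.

17.15

d = −(3/4) ln(1 − 4p/3) = −0.75 ln(1 − 0.270667) = −0.75 ln(0.729333)
  = −0.75 × (-0.315625) = 0.236719 substitutions/site.
Under a molecular clock d = 2μt, so t = d/(2μ) = 0.236719 / (2 × 6.9 × 10^-9) = 17.15 million years.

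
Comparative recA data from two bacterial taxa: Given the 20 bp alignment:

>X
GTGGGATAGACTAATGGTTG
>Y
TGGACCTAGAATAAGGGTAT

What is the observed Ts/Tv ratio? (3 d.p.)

0.125

Transitions are A↔G and C↔T; transversions are all other mismatches.
Transitions: 1. Transversions: 8.
R = 1/8 = 0.125.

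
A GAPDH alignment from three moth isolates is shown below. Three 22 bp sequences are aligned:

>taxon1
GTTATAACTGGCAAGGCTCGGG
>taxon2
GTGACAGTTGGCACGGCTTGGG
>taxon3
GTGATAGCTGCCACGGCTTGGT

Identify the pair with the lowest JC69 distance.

taxon1–taxon2: 6/22 differ, p = 0.273, d = 0.339.
taxon1–taxon3: 6/22 differ, p = 0.273, d = 0.339.
taxon2–taxon3: 4/22 differ, p = 0.182, d = 0.208.
The smallest distance is between taxon2 and taxon3.

taxon2 and taxon3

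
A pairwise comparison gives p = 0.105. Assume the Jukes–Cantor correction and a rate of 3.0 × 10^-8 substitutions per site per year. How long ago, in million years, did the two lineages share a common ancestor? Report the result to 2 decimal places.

d = −(3/4) ln(1 − 4p/3) = −0.75 ln(1 − 0.14) = −0.75 ln(0.86)
  = −0.75 × (-0.150823) = 0.113117 substitutions/site.
Under a molecular clock d = 2μt, so t = d/(2μ) = 0.113117 / (2 × 3.0 × 10^-8) = 1.89 million years.

1.89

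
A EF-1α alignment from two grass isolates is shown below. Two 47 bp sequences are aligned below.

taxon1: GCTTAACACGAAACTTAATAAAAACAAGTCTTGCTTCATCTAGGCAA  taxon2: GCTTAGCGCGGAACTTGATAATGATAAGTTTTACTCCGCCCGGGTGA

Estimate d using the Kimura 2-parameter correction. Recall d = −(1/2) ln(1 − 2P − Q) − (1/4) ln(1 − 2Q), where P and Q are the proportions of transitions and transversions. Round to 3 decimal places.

0.550

Of 47 sites, 15 differences are transitions and 1 are transversions, so P = 15/47 ≈ 0.319149 and Q = 1/47 ≈ 0.021277.
Under the Kimura two-parameter model, d = −½ ln(1 − 2P − Q) − ¼ ln(1 − 2Q).
1 − 2P − Q = 0.340425, giving −½ ln(0.340425) = 0.538780.
1 − 2Q = 0.957446, giving −¼ ln(0.957446) = 0.010871.
d = 0.538780 + 0.010871 = 0.549651.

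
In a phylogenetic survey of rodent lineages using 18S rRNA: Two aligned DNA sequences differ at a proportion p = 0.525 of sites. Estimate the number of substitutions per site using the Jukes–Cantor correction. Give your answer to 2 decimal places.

0.90

d = −(3/4) ln(1 − 4p/3) = −0.75 ln(1 − 0.7) = −0.75 ln(0.3)
  = −0.75 × (-1.203973) = 0.902980 substitutions/site.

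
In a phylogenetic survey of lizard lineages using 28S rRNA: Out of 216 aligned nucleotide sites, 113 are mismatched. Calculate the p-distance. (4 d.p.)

p = 113/216 = 0.523148… ≈ 0.5231 (to 4 d.p.).

0.5231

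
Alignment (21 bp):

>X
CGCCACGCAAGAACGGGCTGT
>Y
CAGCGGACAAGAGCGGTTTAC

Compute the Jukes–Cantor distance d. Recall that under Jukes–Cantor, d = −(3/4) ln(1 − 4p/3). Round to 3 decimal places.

The sequences differ at 10 of 21 sites (2, 3, 5, 6, 7, 13, 17, 18, 20, 21), so p = 10/21 ≈ 0.47619.
d = −(3/4) ln(1 − 4p/3) = −0.75 ln(1 − 0.63492) = −0.75 ln(0.36508)
  = −0.75 × (-1.007639) = 0.755729 substitutions/site.

0.756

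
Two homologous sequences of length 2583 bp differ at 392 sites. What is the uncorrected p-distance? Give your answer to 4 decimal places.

0.1518

p = 392/2583 = 0.151761… ≈ 0.1518 (to 4 d.p.).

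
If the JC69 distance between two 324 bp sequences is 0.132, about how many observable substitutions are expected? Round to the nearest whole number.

Invert JC69: p = (3/4)(1 − e^(−4d/3)) = 0.75 × (1 − e^(-0.176)) = 0.75 × (1 − 0.838618) = 0.121037.
Expected differing sites = pL ≈ 0.121037 × 324 = 39.215988 ≈ 39.

39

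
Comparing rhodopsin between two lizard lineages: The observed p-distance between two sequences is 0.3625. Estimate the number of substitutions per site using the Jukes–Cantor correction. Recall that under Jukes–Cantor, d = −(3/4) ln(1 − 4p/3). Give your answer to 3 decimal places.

0.495

d = −(3/4) ln(1 − 4p/3) = −0.75 ln(1 − 0.483333) = −0.75 ln(0.516667)
  = −0.75 × (-0.660357) = 0.495268 substitutions/site.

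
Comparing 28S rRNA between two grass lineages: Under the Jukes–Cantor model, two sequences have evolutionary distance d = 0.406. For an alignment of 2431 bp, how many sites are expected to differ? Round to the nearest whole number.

762

Invert JC69: p = (3/4)(1 − e^(−4d/3)) = 0.75 × (1 − e^(-0.541333)) = 0.75 × (1 − 0.581972) = 0.313521.
Expected differing sites = pL ≈ 0.313521 × 2431 = 762.169551 ≈ 762.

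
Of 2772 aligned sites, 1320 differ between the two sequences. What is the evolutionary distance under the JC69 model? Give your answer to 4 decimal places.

p = 1320/2772 ≈ 0.47619.
d = −(3/4) ln(1 − 4p/3) = −0.75 ln(1 − 0.63492) = −0.75 ln(0.36508)
  = −0.75 × (-1.007639) = 0.755729 substitutions/site.

0.7557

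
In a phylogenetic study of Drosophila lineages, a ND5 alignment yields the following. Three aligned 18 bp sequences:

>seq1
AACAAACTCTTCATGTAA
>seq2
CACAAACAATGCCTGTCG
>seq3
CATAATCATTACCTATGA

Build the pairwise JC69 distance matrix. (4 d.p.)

d(seq1,seq2) = 0.5482, d(seq1,seq3) = 0.8240, d(seq2,seq3) = 0.5482

seq1–seq2: 7/18 sites differ → p ≈ 0.388889, d = −0.75 ln(1 − 0.518519) = 0.548166 ≈ 0.5482.
seq1–seq3: 9/18 sites differ → p = 0.5, d = −0.75 ln(1 − 0.666667) = 0.823960 ≈ 0.8240.
seq2–seq3: 7/18 sites differ → p ≈ 0.388889, d = −0.75 ln(1 − 0.518519) = 0.548166 ≈ 0.5482.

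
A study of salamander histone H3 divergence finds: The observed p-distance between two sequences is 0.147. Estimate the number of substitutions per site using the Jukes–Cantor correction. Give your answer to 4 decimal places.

d = −(3/4) ln(1 − 4p/3) = −0.75 ln(1 − 0.196) = −0.75 ln(0.804)
  = −0.75 × (-0.218156) = 0.163617 substitutions/site.

0.1636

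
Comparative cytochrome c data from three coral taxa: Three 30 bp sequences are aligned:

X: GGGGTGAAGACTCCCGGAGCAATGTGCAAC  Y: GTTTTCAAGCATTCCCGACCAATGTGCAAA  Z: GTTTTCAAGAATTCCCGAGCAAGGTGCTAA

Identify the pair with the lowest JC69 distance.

X–Y: 10/30 differ, p = 0.333, d = 0.441.
X–Z: 10/30 differ, p = 0.333, d = 0.441.
Y–Z: 4/30 differ, p = 0.133, d = 0.147.
The smallest distance is between Y and Z.

Y and Z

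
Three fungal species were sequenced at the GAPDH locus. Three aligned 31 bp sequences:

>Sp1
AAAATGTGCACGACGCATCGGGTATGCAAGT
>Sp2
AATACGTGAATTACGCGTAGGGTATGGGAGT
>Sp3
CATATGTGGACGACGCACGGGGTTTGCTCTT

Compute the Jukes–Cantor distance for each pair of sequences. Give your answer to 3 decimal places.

Sp1–Sp2: 9/31 sites differ → p ≈ 0.290323, d = −0.75 ln(1 − 0.387097) = 0.367161 ≈ 0.367.
Sp1–Sp3: 9/31 sites differ → p ≈ 0.290323, d = −0.75 ln(1 − 0.387097) = 0.367161 ≈ 0.367.
Sp2–Sp3: 13/31 sites differ → p ≈ 0.419355, d = −0.75 ln(1 − 0.55914) = 0.614271 ≈ 0.614.

d(Sp1,Sp2) = 0.367, d(Sp1,Sp3) = 0.367, d(Sp2,Sp3) = 0.614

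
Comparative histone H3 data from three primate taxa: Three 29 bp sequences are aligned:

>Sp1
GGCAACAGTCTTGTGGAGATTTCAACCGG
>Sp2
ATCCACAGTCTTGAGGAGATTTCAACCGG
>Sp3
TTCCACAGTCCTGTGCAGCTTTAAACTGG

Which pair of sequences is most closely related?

Sp1–Sp2: 4/29 differ, p = 0.138, d = 0.152.
Sp1–Sp3: 8/29 differ, p = 0.276, d = 0.344.
Sp2–Sp3: 7/29 differ, p = 0.241, d = 0.291.
The smallest distance is between Sp1 and Sp2.

Sp1 and Sp2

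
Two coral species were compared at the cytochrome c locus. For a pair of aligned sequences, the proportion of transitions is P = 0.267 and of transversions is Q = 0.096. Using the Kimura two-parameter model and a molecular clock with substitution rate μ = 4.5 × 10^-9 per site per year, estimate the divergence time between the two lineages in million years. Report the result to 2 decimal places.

61.16

Under the Kimura two-parameter model, d = −½ ln(1 − 2P − Q) − ¼ ln(1 − 2Q).
1 − 2P − Q = 0.37, giving −½ ln(0.37) = 0.497126.
1 − 2Q = 0.808, giving −¼ ln(0.808) = 0.053298.
d = 0.497126 + 0.053298 = 0.550424.
Under a molecular clock d = 2μt, so t = d/(2μ) = 0.550424 / (2 × 4.5 × 10^-9) = 61.16 million years.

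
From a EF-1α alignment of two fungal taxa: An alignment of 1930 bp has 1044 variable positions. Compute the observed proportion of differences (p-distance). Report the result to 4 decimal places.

p = 1044/1930 = 0.540932… ≈ 0.5409 (to 4 d.p.).

0.5409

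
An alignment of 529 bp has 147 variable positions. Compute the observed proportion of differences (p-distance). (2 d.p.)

0.28

p = 147/529 = 0.277882… ≈ 0.28 (to 2 d.p.).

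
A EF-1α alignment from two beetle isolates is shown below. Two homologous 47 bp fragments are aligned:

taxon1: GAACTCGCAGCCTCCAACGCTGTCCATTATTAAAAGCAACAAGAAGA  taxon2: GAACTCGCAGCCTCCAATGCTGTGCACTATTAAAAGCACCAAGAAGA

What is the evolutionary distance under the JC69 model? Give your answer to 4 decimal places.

0.0903

The sequences differ at 4 of 47 sites (18, 24, 27, 39), so p = 4/47 ≈ 0.085106.
d = −(3/4) ln(1 − 4p/3) = −0.75 ln(1 − 0.113475) = −0.75 ln(0.886525)
  = −0.75 × (-0.120446) = 0.090335 substitutions/site.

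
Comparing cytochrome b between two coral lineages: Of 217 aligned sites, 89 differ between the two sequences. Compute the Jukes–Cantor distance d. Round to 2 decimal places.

0.59

p = 89/217 ≈ 0.410138.
d = −(3/4) ln(1 − 4p/3) = −0.75 ln(1 − 0.546851) = −0.75 ln(0.453149)
  = −0.75 × (-0.791534) = 0.593651 substitutions/site.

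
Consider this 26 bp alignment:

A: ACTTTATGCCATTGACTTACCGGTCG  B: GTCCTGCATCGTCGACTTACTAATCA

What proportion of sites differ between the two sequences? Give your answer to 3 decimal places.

0.538

The sequences differ at 14 of 26 positions.
p = 14/26 = 0.538461… ≈ 0.538 (to 3 d.p.).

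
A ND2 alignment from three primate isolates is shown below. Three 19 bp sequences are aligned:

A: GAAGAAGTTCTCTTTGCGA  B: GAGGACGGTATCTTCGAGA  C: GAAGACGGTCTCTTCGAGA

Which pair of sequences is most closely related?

A–B: 6/19 differ, p = 0.316, d = 0.410.
A–C: 4/19 differ, p = 0.211, d = 0.247.
B–C: 2/19 differ, p = 0.105, d = 0.113.
The smallest distance is between B and C.

B and C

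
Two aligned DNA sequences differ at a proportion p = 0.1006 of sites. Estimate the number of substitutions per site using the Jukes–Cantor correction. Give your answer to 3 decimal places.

0.108

d = −(3/4) ln(1 − 4p/3) = −0.75 ln(1 − 0.134133) = −0.75 ln(0.865867)
  = −0.75 × (-0.144024) = 0.108018 substitutions/site.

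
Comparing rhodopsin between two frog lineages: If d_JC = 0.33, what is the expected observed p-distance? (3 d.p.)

0.267

p = (3/4)(1 − e^(−4d/3)) = 0.75 × (1 − e^(-0.44)) = 0.75 × (1 − 0.644036) = 0.266973.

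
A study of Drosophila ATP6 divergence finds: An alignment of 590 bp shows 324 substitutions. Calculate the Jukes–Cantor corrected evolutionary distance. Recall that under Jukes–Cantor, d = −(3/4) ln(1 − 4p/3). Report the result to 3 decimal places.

p = 324/590 ≈ 0.549153.
d = −(3/4) ln(1 − 4p/3) = −0.75 ln(1 − 0.732204) = −0.75 ln(0.267796)
  = −0.75 × (-1.317530) = 0.988148 substitutions/site.

0.988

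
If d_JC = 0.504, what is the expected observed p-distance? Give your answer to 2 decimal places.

p = (3/4)(1 − e^(−4d/3)) = 0.75 × (1 − e^(-0.672)) = 0.75 × (1 − 0.510686) = 0.366986.

0.37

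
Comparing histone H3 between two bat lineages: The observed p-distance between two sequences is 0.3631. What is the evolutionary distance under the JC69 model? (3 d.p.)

0.496

d = −(3/4) ln(1 − 4p/3) = −0.75 ln(1 − 0.484133) = −0.75 ln(0.515867)
  = −0.75 × (-0.661906) = 0.496430 substitutions/site.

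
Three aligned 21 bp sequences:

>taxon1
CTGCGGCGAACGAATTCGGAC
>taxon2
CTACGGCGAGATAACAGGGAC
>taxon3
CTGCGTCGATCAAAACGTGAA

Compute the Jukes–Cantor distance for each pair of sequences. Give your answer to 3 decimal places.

taxon1–taxon2: 7/21 sites differ → p ≈ 0.333333, d = −0.75 ln(1 − 0.444444) = 0.440839 ≈ 0.441.
taxon1–taxon3: 8/21 sites differ → p ≈ 0.380952, d = −0.75 ln(1 − 0.507936) = 0.531860 ≈ 0.532.
taxon2–taxon3: 9/21 sites differ → p ≈ 0.428571, d = −0.75 ln(1 − 0.571428) = 0.635472 ≈ 0.635.

d(taxon1,taxon2) = 0.441, d(taxon1,taxon3) = 0.532, d(taxon2,taxon3) = 0.635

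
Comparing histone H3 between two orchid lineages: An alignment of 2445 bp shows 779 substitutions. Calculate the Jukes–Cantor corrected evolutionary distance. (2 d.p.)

p = 779/2445 ≈ 0.318609.
d = −(3/4) ln(1 − 4p/3) = −0.75 ln(1 − 0.424812) = −0.75 ln(0.575188)
  = −0.75 × (-0.553058) = 0.414794 substitutions/site.

0.41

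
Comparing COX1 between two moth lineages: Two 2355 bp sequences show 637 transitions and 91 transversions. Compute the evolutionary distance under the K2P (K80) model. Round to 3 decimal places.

P = 637/2355 ≈ 0.270488 and Q = 91/2355 ≈ 0.038641.
Under the Kimura two-parameter model, d = −½ ln(1 − 2P − Q) − ¼ ln(1 − 2Q).
1 − 2P − Q = 0.420383, giving −½ ln(0.420383) = 0.433295.
1 − 2Q = 0.922718, giving −¼ ln(0.922718) = 0.020108.
d = 0.433295 + 0.020108 = 0.453403.

0.453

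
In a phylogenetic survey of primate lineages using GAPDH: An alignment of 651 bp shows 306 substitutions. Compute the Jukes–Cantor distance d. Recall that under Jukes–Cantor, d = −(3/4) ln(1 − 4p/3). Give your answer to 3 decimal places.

0.739

p = 306/651 ≈ 0.470046.
d = −(3/4) ln(1 − 4p/3) = −0.75 ln(1 − 0.626728) = −0.75 ln(0.373272)
  = −0.75 × (-0.985448) = 0.739086 substitutions/site.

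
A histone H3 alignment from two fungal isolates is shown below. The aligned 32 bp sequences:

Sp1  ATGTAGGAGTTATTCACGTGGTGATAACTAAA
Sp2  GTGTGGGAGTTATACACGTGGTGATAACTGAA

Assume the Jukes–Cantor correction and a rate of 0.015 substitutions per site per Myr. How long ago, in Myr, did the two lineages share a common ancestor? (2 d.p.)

The sequences differ at 4 of 32 sites (1, 5, 14, 30), so p = 4/32 = 0.125.
d = −(3/4) ln(1 − 4p/3) = −0.75 ln(1 − 0.166667) = −0.75 ln(0.833333)
  = −0.75 × (-0.182322) = 0.136742 substitutions/site.
Under a molecular clock d = 2μt, so t = d/(2μ) = 0.136742 / (2 × 0.015) = 4.56 Myr.

4.56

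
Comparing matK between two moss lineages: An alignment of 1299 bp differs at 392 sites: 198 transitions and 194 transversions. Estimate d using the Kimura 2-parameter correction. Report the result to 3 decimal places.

0.391

P = 198/1299 ≈ 0.152425 and Q = 194/1299 ≈ 0.149346.
Under the Kimura two-parameter model, d = −½ ln(1 − 2P − Q) − ¼ ln(1 − 2Q).
1 − 2P − Q = 0.545804, giving −½ ln(0.545804) = 0.302748.
1 − 2Q = 0.701308, giving −¼ ln(0.701308) = 0.088702.
d = 0.302748 + 0.088702 = 0.391450.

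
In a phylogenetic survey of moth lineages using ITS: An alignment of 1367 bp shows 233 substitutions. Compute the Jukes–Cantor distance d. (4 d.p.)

p = 233/1367 ≈ 0.170446.
d = −(3/4) ln(1 − 4p/3) = −0.75 ln(1 − 0.227261) = −0.75 ln(0.772739)
  = −0.75 × (-0.257814) = 0.193361 substitutions/site.

0.1934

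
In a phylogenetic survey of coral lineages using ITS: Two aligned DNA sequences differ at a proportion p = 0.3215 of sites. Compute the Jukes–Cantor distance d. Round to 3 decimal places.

0.420

d = −(3/4) ln(1 − 4p/3) = −0.75 ln(1 − 0.428667) = −0.75 ln(0.571333)
  = −0.75 × (-0.559783) = 0.419837 substitutions/site.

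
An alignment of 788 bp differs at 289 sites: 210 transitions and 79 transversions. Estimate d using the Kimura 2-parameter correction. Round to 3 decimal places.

0.557

P = 210/788 ≈ 0.266497 and Q = 79/788 ≈ 0.100254.
Under the Kimura two-parameter model, d = −½ ln(1 − 2P − Q) − ¼ ln(1 − 2Q).
1 − 2P − Q = 0.366752, giving −½ ln(0.366752) = 0.501535.
1 − 2Q = 0.799492, giving −¼ ln(0.799492) = 0.055945.
d = 0.501535 + 0.055945 = 0.557480.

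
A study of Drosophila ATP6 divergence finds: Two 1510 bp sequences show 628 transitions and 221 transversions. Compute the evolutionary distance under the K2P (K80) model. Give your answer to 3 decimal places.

1.998

P = 628/1510 ≈ 0.415894 and Q = 221/1510 ≈ 0.146358.
Under the Kimura two-parameter model, d = −½ ln(1 − 2P − Q) − ¼ ln(1 − 2Q).
1 − 2P − Q = 0.021854, giving −½ ln(0.021854) = 1.911686.
1 − 2Q = 0.707284, giving −¼ ln(0.707284) = 0.086581.
d = 1.911686 + 0.086581 = 1.998267.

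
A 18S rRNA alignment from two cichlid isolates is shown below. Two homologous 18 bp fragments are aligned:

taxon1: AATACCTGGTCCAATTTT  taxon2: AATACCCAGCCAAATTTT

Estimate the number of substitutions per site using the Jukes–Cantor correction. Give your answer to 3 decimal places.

0.264

The sequences differ at 4 of 18 sites (7, 8, 10, 12), so p = 4/18 ≈ 0.222222.
d = −(3/4) ln(1 − 4p/3) = −0.75 ln(1 − 0.296296) = −0.75 ln(0.703704)
  = −0.75 × (-0.351397) = 0.263548 substitutions/site.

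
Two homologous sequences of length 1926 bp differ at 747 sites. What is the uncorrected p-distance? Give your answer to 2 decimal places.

p = 747/1926 = 0.387850… ≈ 0.39 (to 2 d.p.).

0.39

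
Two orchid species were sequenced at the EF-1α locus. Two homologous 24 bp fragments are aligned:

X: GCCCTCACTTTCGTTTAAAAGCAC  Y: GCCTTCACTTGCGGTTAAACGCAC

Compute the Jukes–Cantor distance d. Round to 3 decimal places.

The sequences differ at 4 of 24 sites (4, 11, 14, 20), so p = 4/24 ≈ 0.166667.
d = −(3/4) ln(1 − 4p/3) = −0.75 ln(1 − 0.222223) = −0.75 ln(0.777777)
  = −0.75 × (-0.251315) = 0.188486 substitutions/site.

0.188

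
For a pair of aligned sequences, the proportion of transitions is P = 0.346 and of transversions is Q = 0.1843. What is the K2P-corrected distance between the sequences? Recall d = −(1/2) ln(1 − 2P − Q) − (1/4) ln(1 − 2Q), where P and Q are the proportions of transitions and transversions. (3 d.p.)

Under the Kimura two-parameter model, d = −½ ln(1 − 2P − Q) − ¼ ln(1 − 2Q).
1 − 2P − Q = 0.1237, giving −½ ln(0.1237) = 1.044948.
1 − 2Q = 0.6314, giving −¼ ln(0.6314) = 0.114954.
d = 1.044948 + 0.114954 = 1.159902.

1.160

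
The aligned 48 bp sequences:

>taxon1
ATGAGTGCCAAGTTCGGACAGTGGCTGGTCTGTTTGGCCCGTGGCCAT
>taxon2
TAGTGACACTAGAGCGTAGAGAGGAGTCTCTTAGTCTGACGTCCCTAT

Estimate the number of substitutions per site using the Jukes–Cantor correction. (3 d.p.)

The sequences differ at 26 of 48 sites, so p = 26/48 ≈ 0.541667.
d = −(3/4) ln(1 − 4p/3) = −0.75 ln(1 − 0.722223) = −0.75 ln(0.277777)
  = −0.75 × (-1.280937) = 0.960703 substitutions/site.

0.961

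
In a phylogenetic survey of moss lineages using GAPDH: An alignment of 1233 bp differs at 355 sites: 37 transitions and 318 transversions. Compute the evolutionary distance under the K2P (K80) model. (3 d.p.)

0.373

P = 37/1233 ≈ 0.030008 and Q = 318/1233 ≈ 0.257908.
Under the Kimura two-parameter model, d = −½ ln(1 − 2P − Q) − ¼ ln(1 − 2Q).
1 − 2P − Q = 0.682076, giving −½ ln(0.682076) = 0.191307.
1 − 2Q = 0.484184, giving −¼ ln(0.484184) = 0.181323.
d = 0.191307 + 0.181323 = 0.372630.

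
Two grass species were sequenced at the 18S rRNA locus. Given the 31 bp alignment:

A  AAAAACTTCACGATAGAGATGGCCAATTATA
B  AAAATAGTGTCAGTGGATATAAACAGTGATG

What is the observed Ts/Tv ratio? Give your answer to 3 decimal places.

0.875

Transitions are A↔G and C↔T; transversions are all other mismatches.
Transitions: 7. Transversions: 8.
R = 7/8 = 0.875.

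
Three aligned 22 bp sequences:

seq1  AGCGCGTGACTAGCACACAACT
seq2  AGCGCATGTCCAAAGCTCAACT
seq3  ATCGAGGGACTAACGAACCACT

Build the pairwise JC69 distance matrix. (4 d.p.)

seq1–seq2: 7/22 sites differ → p ≈ 0.318182, d = −0.75 ln(1 − 0.424243) = 0.414052 ≈ 0.4141.
seq1–seq3: 7/22 sites differ → p ≈ 0.318182, d = −0.75 ln(1 − 0.424243) = 0.414052 ≈ 0.4141.
seq2–seq3: 10/22 sites differ → p ≈ 0.454545, d = −0.75 ln(1 − 0.60606) = 0.698667 ≈ 0.6987.

d(seq1,seq2) = 0.4141, d(seq1,seq3) = 0.4141, d(seq2,seq3) = 0.6987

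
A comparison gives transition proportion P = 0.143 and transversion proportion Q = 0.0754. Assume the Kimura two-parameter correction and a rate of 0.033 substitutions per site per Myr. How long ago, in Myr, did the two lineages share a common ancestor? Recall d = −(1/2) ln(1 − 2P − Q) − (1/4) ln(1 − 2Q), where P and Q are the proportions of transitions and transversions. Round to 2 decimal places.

4.02

Under the Kimura two-parameter model, d = −½ ln(1 − 2P − Q) − ¼ ln(1 − 2Q).
1 − 2P − Q = 0.6386, giving −½ ln(0.6386) = 0.224238.
1 − 2Q = 0.8492, giving −¼ ln(0.8492) = 0.040865.
d = 0.224238 + 0.040865 = 0.265103.
Under a molecular clock d = 2μt, so t = d/(2μ) = 0.265103 / (2 × 0.033) = 4.02 Myr.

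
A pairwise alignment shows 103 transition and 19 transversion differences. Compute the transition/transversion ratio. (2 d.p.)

R = 103/19 = 5.421052… ≈ 5.42 (to 2 d.p.).

5.42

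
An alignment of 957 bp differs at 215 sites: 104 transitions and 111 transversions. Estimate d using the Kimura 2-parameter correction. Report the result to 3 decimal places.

0.269

P = 104/957 ≈ 0.108673 and Q = 111/957 ≈ 0.115987.
Under the Kimura two-parameter model, d = −½ ln(1 − 2P − Q) − ¼ ln(1 − 2Q).
1 − 2P − Q = 0.666667, giving −½ ln(0.666667) = 0.202732.
1 − 2Q = 0.768026, giving −¼ ln(0.768026) = 0.065983.
d = 0.202732 + 0.065983 = 0.268715.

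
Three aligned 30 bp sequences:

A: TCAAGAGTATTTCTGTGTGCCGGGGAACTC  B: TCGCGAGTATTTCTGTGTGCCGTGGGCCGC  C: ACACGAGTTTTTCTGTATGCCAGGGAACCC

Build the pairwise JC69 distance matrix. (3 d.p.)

d(A,B) = 0.233, d(A,C) = 0.233, d(B,C) = 0.383

A–B: 6/30 sites differ → p = 0.2, d = −0.75 ln(1 − 0.266667) = 0.232617 ≈ 0.233.
A–C: 6/30 sites differ → p = 0.2, d = −0.75 ln(1 − 0.266667) = 0.232617 ≈ 0.233.
B–C: 9/30 sites differ → p = 0.3, d = −0.75 ln(1 − 0.4) = 0.383119 ≈ 0.383.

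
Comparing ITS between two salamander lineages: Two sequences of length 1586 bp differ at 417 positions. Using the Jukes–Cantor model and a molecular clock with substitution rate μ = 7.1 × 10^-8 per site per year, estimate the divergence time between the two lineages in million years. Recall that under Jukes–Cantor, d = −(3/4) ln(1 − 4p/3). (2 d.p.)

2.28

p = 417/1586 ≈ 0.262926.
d = −(3/4) ln(1 − 4p/3) = −0.75 ln(1 − 0.350568) = −0.75 ln(0.649432)
  = −0.75 × (-0.431657) = 0.323743 substitutions/site.
Under a molecular clock d = 2μt, so t = d/(2μ) = 0.323743 / (2 × 7.1 × 10^-8) = 2.28 million years.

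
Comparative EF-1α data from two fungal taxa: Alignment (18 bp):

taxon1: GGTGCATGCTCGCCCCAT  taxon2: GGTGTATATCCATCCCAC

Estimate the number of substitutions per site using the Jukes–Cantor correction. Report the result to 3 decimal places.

0.548

The sequences differ at 7 of 18 sites (5, 8, 9, 10, 12, 13, 18), so p = 7/18 ≈ 0.388889.
d = −(3/4) ln(1 − 4p/3) = −0.75 ln(1 − 0.518519) = −0.75 ln(0.481481)
  = −0.75 × (-0.730889) = 0.548167 substitutions/site.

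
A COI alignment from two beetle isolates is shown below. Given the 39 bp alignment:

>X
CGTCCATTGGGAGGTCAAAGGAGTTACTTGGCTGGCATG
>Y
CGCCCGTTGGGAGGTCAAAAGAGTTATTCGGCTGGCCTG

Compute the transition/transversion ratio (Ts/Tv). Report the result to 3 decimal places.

5.000

Transitions are A↔G and C↔T; transversions are all other mismatches.
Transitions: 5. Transversions: 1.
R = 5/1 = 5.000.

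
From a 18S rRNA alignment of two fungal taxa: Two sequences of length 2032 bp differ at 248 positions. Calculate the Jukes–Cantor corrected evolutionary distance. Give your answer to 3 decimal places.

p = 248/2032 ≈ 0.122047.
d = −(3/4) ln(1 − 4p/3) = −0.75 ln(1 − 0.162729) = −0.75 ln(0.837271)
  = −0.75 × (-0.177607) = 0.133205 substitutions/site.

0.133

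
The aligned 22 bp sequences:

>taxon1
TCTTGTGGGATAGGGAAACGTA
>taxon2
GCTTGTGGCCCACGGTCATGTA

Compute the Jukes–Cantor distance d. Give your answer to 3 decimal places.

The sequences differ at 8 of 22 sites (1, 9, 10, 11, 13, 16, 17, 19), so p = 8/22 ≈ 0.363636.
d = −(3/4) ln(1 − 4p/3) = −0.75 ln(1 − 0.484848) = −0.75 ln(0.515152)
  = −0.75 × (-0.663293) = 0.497470 substitutions/site.

0.497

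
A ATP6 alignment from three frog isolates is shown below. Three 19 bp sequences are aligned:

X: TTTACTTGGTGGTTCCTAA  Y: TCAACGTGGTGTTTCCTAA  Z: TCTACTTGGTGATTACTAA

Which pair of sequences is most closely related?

X–Y: 4/19 differ, p = 0.211, d = 0.247.
X–Z: 3/19 differ, p = 0.158, d = 0.177.
Y–Z: 4/19 differ, p = 0.211, d = 0.247.
The smallest distance is between X and Z.

X and Z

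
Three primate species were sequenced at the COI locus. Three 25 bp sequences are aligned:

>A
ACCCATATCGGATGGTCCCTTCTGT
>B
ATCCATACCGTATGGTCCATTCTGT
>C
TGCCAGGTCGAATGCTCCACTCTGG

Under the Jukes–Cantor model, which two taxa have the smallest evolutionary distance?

A and B

A–B: 4/25 differ, p = 0.160, d = 0.180.
A–C: 9/25 differ, p = 0.360, d = 0.490.
B–C: 9/25 differ, p = 0.360, d = 0.490.
The smallest distance is between A and B.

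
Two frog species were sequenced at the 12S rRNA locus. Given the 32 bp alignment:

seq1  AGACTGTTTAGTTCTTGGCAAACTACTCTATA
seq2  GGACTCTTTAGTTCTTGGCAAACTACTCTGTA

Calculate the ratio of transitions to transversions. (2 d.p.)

2.00

Transitions are A↔G and C↔T; transversions are all other mismatches.
Transitions: 2. Transversions: 1.
R = 2/1 = 2.00.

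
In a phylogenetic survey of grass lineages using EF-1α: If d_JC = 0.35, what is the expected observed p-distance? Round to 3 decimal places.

0.280

p = (3/4)(1 − e^(−4d/3)) = 0.75 × (1 − e^(-0.466667)) = 0.75 × (1 − 0.627089) = 0.279683.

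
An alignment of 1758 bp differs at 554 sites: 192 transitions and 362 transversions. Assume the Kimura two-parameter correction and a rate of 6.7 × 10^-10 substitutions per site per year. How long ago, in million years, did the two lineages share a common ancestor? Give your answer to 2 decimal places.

305.08

P = 192/1758 ≈ 0.109215 and Q = 362/1758 ≈ 0.205916.
Under the Kimura two-parameter model, d = −½ ln(1 − 2P − Q) − ¼ ln(1 − 2Q).
1 − 2P − Q = 0.575654, giving −½ ln(0.575654) = 0.276124.
1 − 2Q = 0.588168, giving −¼ ln(0.588168) = 0.132686.
d = 0.276124 + 0.132686 = 0.408810.
Under a molecular clock d = 2μt, so t = d/(2μ) = 0.408810 / (2 × 6.7 × 10^-10) = 305.08 million years.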